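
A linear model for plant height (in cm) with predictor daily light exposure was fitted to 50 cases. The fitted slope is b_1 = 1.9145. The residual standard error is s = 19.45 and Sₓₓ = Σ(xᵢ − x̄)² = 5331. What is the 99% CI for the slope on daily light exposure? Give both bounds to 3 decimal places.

(1.200, 2.629)

SE(b_1) = s/√Sₓₓ = 19.45/√5331 = 0.266388.
df = n − 2 = 48.
t* = t_{0.005, 48} = 2.682204.
Margin = t* × SE = 2.682204 × 0.266388 = 0.71451.
CI: 1.9145 ± 0.71451 → (1.200, 2.629).
With 99% confidence, each one-unit increase in daily light exposure is associated with a change of between 1.200 and 2.629 cm in plant height.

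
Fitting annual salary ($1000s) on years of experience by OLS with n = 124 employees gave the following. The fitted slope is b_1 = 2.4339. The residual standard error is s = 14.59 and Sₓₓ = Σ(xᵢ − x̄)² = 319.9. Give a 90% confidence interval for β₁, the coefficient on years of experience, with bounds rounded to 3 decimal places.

SE(b_1) = s/√Sₓₓ = 14.59/√319.9 = 0.815733.
df = n − 2 = 122.
t* = t_{0.05, 122} = 1.657439.
Margin = t* × SE = 1.657439 × 0.815733 = 1.35203.
CI: 2.4339 ± 1.35203 → (1.082, 3.786).
With 90% confidence, each one-unit increase in years of experience is associated with a change of between 1.082 and 3.786 $1000s in annual salary.

(1.082, 3.786)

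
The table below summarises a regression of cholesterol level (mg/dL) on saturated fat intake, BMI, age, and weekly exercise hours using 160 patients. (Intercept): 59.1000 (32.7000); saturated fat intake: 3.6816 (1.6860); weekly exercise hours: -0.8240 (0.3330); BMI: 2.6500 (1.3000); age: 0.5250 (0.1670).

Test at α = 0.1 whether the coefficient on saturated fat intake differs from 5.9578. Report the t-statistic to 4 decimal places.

t = -1.3501

Read off: b = 3.6816, SE = 1.6860 for saturated fat intake.
H₀: β₁ = 5.9578 vs H₁: β₁ ≠ 5.9578.
t = (3.6816 − 5.9578) / 1.6860 = -1.3501.
df = n − k − 1 = 160 − 4 − 1 = 155.
Two-sided p ≈ 0.1790, which is ≥ 0.1, so fail to reject H₀.
The data are consistent with a true slope of 5.9578 mg/dL per unit of saturated fat intake, holding the other predictors fixed.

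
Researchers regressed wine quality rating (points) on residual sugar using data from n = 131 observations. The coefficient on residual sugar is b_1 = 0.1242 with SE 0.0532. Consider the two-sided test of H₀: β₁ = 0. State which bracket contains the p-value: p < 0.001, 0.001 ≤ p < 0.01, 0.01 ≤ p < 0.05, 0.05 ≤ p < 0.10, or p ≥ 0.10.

0.01 ≤ p < 0.05

t = 0.1242 / 0.0532 = 2.335.
df = n − 2 = 131 − 2 = 129.
Two-sided p = 2·P(T_{129} > |t|) ≈ 0.0211.
So 0.01 ≤ p < 0.05.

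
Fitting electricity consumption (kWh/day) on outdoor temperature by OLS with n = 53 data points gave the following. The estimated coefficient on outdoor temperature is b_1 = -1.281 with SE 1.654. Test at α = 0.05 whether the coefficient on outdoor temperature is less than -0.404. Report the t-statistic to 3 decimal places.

H₀: β₁ = -0.404 vs H₁: β₁ < -0.404.
t = (b_1 − β₁⁰)/SE = (-1.281 − (-0.404)) / 1.654 = -0.530.
df = n − 2 = 53 − 2 = 51.
One-sided p ≈ 0.2991, which is ≥ 0.05, so fail to reject H₀.
The data do not give significant evidence that the true slope on outdoor temperature is below -0.404 kWh/day per unit.

t = -0.530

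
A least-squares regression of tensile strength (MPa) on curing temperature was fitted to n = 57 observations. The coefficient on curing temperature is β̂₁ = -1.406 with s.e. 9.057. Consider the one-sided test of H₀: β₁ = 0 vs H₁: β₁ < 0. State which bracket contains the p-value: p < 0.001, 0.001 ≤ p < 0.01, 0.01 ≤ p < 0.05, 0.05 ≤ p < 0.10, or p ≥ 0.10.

t = -1.406 / 9.057 = -0.155.
df = n − 2 = 57 − 2 = 55.
One-sided p = P(T_{55} < t) ≈ 0.4386.
So p ≥ 0.10.

p ≥ 0.10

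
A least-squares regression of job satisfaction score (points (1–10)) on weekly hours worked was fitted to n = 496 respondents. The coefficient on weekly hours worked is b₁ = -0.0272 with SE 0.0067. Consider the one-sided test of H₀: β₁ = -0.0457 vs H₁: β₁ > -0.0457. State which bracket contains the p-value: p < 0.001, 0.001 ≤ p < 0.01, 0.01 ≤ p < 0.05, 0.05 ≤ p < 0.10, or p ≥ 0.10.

t = (-0.0272 − (-0.0457)) / 0.0067 = 2.761.
df = n − 2 = 496 − 2 = 494.
One-sided p = P(T_{494} > t) ≈ 0.0030.
So 0.001 ≤ p < 0.01.

0.001 ≤ p < 0.01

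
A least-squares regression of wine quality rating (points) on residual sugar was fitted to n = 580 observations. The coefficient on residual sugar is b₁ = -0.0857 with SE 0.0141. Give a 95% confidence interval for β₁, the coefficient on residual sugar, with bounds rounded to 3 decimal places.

(-0.113, -0.058)

df = n − 2 = 580 − 2 = 578.
t* = t_{0.025, 578} = 1.964077.
Margin = t* × SE = 1.964077 × 0.0141 = 0.02769.
CI: -0.0857 ± 0.02769 → (-0.113, -0.058).
With 95% confidence, each one-unit increase in residual sugar is associated with a change of between -0.113 and -0.058 points in wine quality rating.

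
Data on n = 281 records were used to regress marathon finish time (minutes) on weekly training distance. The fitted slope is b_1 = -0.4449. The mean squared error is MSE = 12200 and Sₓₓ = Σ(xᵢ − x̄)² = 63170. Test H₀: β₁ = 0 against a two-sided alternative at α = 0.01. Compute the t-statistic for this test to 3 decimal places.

t = -1.012

SE(b_1) = √(MSE/Sₓₓ) = √(12200/63170) = 0.439465.
t = -0.4449 / 0.439465 = -1.012.
df = n − 2 = 279.
Two-sided p ≈ 0.3122, which is ≥ 0.01, so fail to reject H₀.
The data do not give significant evidence of an association between weekly training distance and marathon finish time.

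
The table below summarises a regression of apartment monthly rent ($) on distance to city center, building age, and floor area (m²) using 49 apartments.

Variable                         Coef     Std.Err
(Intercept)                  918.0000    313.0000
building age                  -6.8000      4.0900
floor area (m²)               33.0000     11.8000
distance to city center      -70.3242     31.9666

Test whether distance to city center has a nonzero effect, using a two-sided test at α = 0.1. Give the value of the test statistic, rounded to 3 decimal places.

Read off: b = -70.3242, SE = 31.9666 for distance to city center.
H₀: β₁ = 0 vs H₁: β₁ ≠ 0.
t = -70.3242 / 31.9666 = -2.200.
df = n − k − 1 = 49 − 3 − 1 = 45.
Two-sided p ≈ 0.0330, which is < 0.1, so reject H₀.
There is evidence that distance to city center is associated with apartment monthly rent, holding the other predictors fixed.

t = -2.200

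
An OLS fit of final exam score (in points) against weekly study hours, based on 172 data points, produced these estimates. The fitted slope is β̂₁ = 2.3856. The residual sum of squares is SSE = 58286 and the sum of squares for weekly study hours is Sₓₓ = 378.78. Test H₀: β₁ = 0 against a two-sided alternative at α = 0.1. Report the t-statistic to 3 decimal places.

t = 2.507

MSE = SSE/(n − 2) = 58286/170 = 342.859.
SE(β̂₁) = √(MSE/Sₓₓ) = √(342.859/378.78) = 0.951402.
t = 2.3856 / 0.951402 = 2.507.
df = n − 2 = 170.
Two-sided p ≈ 0.0131, which is < 0.1, so reject H₀.
There is evidence that weekly study hours is associated with final exam score.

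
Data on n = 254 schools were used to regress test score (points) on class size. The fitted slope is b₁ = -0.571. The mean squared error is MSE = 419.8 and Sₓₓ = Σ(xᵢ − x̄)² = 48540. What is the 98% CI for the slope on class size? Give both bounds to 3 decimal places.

(-0.789, -0.353)

SE(b₁) = √(MSE/Sₓₓ) = √(419.8/48540) = 0.0929975.
df = n − 2 = 252.
t* = t_{0.01, 252} = 2.341236.
Margin = t* × SE = 2.341236 × 0.0929975 = 0.21773.
CI: -0.571 ± 0.21773 → (-0.789, -0.353).
With 98% confidence, each one-unit increase in class size is associated with a change of between -0.789 and -0.353 points in test score.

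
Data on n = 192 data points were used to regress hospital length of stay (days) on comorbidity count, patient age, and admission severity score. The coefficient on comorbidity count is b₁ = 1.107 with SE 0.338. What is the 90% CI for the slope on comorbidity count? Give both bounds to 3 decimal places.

(0.548, 1.666)

df = n − k − 1 = 192 − 3 − 1 = 188.
t* = t_{0.05, 188} = 1.652999.
Margin = t* × SE = 1.652999 × 0.338 = 0.55871.
CI: 1.107 ± 0.55871 → (0.548, 1.666).
With 90% confidence, each one-unit increase in comorbidity count is associated with a change of between 0.548 and 1.666 days in hospital length of stay, holding the other predictors fixed.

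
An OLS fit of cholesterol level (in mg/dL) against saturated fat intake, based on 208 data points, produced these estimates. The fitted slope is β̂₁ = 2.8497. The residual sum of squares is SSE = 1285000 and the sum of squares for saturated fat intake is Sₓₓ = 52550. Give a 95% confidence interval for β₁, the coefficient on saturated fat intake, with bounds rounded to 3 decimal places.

MSE = SSE/(n − 2) = 1285000/206 = 6237.86.
SE(β̂₁) = √(MSE/Sₓₓ) = √(6237.86/52550) = 0.344534.
df = n − 2 = 206.
t* = t_{0.025, 206} = 1.971547.
Margin = t* × SE = 1.971547 × 0.344534 = 0.67926.
CI: 2.8497 ± 0.67926 → (2.170, 3.529).
With 95% confidence, each one-unit increase in saturated fat intake is associated with a change of between 2.170 and 3.529 mg/dL in cholesterol level.

(2.170, 3.529)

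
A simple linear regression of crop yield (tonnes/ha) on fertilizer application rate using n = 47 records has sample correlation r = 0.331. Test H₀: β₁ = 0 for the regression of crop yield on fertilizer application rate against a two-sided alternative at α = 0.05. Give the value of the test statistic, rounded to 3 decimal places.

t = r·√(n − 2)/√(1 − r²) = 0.331·√45/√0.890439 = 2.353.
df = n − 2 = 45.
Two-sided p ≈ 0.0231, which is < 0.05, so reject H₀.
There is evidence of a linear association between fertilizer application rate and crop yield.

t = 2.353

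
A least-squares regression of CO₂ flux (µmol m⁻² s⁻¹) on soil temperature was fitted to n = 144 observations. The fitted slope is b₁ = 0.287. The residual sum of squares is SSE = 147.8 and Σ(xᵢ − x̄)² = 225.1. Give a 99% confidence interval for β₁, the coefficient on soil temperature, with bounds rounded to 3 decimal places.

MSE = SSE/(n − 2) = 147.8/142 = 1.04085.
SE(b₁) = √(MSE/Sₓₓ) = √(1.04085/225.1) = 0.0679994.
df = n − 2 = 142.
t* = t_{0.005, 142} = 2.610895.
Margin = t* × SE = 2.610895 × 0.0679994 = 0.17754.
CI: 0.287 ± 0.17754 → (0.109, 0.465).
With 99% confidence, each one-unit increase in soil temperature is associated with a change of between 0.109 and 0.465 µmol m⁻² s⁻¹ in CO₂ flux.

(0.109, 0.465)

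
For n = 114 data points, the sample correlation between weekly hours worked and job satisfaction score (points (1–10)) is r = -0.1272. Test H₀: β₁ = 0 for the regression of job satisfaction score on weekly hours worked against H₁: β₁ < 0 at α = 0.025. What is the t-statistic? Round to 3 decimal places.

t = r·√(n − 2)/√(1 − r²) = -0.1272·√112/√0.98382 = -1.357.
df = n − 2 = 112.
One-sided p ≈ 0.0887, which is ≥ 0.025, so fail to reject H₀.
The data do not give significant evidence of a linear association between weekly hours worked and job satisfaction score.

t = -1.357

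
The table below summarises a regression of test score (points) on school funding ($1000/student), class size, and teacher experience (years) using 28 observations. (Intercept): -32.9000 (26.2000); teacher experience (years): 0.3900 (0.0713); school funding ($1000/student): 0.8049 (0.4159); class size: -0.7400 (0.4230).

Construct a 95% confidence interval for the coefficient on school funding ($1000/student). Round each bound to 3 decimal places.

Read off: b = 0.8049, SE = 0.4159 for school funding ($1000/student).
df = n − k − 1 = 28 − 3 − 1 = 24.
t* = t_{0.025, 24} = 2.063899.
Margin = t* × SE = 2.063899 × 0.4159 = 0.85838.
CI: 0.8049 ± 0.85838 → (-0.053, 1.663).

(-0.053, 1.663)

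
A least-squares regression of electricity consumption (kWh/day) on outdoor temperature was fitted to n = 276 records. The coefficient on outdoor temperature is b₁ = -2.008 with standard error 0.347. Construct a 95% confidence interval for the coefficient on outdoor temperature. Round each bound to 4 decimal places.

(-2.6911, -1.3249)

df = n − 2 = 276 − 2 = 274.
t* = t_{0.025, 274} = 1.96866.
Margin = t* × SE = 1.96866 × 0.347 = 0.683125.
CI: -2.008 ± 0.683125 → (-2.6911, -1.3249).
With 95% confidence, each one-unit increase in outdoor temperature is associated with a change of between -2.6911 and -1.3249 kWh/day in electricity consumption.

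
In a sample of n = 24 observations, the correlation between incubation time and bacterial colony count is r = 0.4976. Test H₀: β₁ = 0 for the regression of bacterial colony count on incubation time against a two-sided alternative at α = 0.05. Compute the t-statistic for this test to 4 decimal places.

t = r·√(n − 2)/√(1 − r²) = 0.4976·√22/√0.752394 = 2.6907.
df = n − 2 = 22.
Two-sided p ≈ 0.0134, which is < 0.05, so reject H₀.
There is evidence of a linear association between incubation time and bacterial colony count.

t = 2.6907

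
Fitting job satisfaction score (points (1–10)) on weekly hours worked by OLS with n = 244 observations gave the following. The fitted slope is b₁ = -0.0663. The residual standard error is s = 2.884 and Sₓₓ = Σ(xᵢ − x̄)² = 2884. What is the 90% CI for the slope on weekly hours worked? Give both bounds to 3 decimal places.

(-0.155, 0.022)

SE(b₁) = s/√Sₓₓ = 2.884/√2884 = 0.0537029.
df = n − 2 = 242.
t* = t_{0.05, 242} = 1.651175.
Margin = t* × SE = 1.651175 × 0.0537029 = 0.08867.
CI: -0.0663 ± 0.08867 → (-0.155, 0.022).
With 90% confidence, each one-unit increase in weekly hours worked is associated with a change of between -0.155 and 0.022 points (1–10) in job satisfaction score.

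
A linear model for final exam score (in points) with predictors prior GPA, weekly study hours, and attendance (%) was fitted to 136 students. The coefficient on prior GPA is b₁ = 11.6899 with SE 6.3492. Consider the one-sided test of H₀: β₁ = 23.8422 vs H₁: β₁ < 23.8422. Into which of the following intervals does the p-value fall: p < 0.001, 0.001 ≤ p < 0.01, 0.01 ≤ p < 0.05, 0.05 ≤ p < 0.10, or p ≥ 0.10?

t = (11.6899 − 23.8422) / 6.3492 = -1.914.
df = n − k − 1 = 136 − 3 − 1 = 132.
One-sided p = P(T_{132} < t) ≈ 0.0289.
So 0.01 ≤ p < 0.05.

0.01 ≤ p < 0.05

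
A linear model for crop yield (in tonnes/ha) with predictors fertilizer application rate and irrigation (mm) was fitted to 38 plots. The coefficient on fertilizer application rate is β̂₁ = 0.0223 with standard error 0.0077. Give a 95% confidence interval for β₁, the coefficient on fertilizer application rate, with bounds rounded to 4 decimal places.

df = n − k − 1 = 38 − 2 − 1 = 35.
t* = t_{0.025, 35} = 2.030108.
Margin = t* × SE = 2.030108 × 0.0077 = 0.015632.
CI: 0.0223 ± 0.015632 → (0.0067, 0.0379).
With 95% confidence, each one-unit increase in fertilizer application rate is associated with a change of between 0.0067 and 0.0379 tonnes/ha in crop yield, holding the other predictors fixed.

(0.0067, 0.0379)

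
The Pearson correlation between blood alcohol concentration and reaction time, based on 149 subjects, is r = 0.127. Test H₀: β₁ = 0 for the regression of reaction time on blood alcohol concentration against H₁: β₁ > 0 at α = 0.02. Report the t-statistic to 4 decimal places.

t = r·√(n − 2)/√(1 − r²) = 0.127·√147/√0.983871 = 1.5524.
df = n − 2 = 147.
One-sided p ≈ 0.0614, which is ≥ 0.02, so fail to reject H₀.
The data do not give significant evidence of a linear association between blood alcohol concentration and reaction time.

t = 1.5524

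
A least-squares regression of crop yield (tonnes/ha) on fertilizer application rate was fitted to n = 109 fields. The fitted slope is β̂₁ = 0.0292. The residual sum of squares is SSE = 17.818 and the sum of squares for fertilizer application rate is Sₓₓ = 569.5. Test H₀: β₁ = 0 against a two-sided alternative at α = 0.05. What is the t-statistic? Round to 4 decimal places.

MSE = SSE/(n − 2) = 17.818/107 = 0.166523.
SE(β̂₁) = √(MSE/Sₓₓ) = √(0.166523/569.5) = 0.0170998.
t = 0.0292 / 0.0170998 = 1.7076.
df = n − 2 = 107.
Two-sided p ≈ 0.0906, which is ≥ 0.05, so fail to reject H₀.
The data do not give significant evidence of an association between fertilizer application rate and crop yield.

t = 1.7076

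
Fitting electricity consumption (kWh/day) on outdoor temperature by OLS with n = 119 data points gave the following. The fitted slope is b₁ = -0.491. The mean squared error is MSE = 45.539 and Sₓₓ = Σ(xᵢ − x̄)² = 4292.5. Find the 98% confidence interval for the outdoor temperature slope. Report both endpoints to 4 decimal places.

SE(b₁) = √(MSE/Sₓₓ) = √(45.539/4292.5) = 0.103.
df = n − 2 = 117.
t* = t_{0.01, 117} = 2.358642.
Margin = t* × SE = 2.358642 × 0.103 = 0.242940.
CI: -0.491 ± 0.242940 → (-0.7339, -0.2481).
With 98% confidence, each one-unit increase in outdoor temperature is associated with a change of between -0.7339 and -0.2481 kWh/day in electricity consumption.

(-0.7339, -0.2481)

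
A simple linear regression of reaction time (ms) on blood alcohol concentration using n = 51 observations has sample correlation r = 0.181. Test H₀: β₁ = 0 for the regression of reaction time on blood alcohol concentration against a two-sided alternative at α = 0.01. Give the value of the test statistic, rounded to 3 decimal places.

t = 1.288

t = r·√(n − 2)/√(1 − r²) = 0.181·√49/√0.967239 = 1.288.
df = n − 2 = 49.
Two-sided p ≈ 0.2037, which is ≥ 0.01, so fail to reject H₀.
The data do not give significant evidence of a linear association between blood alcohol concentration and reaction time.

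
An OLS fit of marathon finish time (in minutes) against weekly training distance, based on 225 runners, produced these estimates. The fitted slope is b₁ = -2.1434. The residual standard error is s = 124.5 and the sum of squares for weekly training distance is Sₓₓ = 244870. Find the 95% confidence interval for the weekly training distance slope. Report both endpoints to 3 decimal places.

SE(b₁) = s/√Sₓₓ = 124.5/√244870 = 0.251595.
df = n − 2 = 223.
t* = t_{0.025, 223} = 1.970659.
Margin = t* × SE = 1.970659 × 0.251595 = 0.49581.
CI: -2.1434 ± 0.49581 → (-2.639, -1.648).
With 95% confidence, each one-unit increase in weekly training distance is associated with a change of between -2.639 and -1.648 minutes in marathon finish time.

(-2.639, -1.648)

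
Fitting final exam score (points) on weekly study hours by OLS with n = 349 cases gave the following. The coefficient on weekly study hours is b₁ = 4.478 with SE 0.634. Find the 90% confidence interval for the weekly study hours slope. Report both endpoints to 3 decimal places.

df = n − 2 = 349 − 2 = 347.
t* = t_{0.05, 347} = 1.649257.
Margin = t* × SE = 1.649257 × 0.634 = 1.04563.
CI: 4.478 ± 1.04563 → (3.432, 5.524).
With 90% confidence, each one-unit increase in weekly study hours is associated with a change of between 3.432 and 5.524 points in final exam score.

(3.432, 5.524)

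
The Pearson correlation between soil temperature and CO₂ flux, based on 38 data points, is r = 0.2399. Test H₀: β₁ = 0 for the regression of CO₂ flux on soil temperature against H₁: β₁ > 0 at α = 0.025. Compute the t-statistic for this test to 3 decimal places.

t = 1.483

t = r·√(n − 2)/√(1 − r²) = 0.2399·√36/√0.942448 = 1.483.
df = n − 2 = 36.
One-sided p ≈ 0.0734, which is ≥ 0.025, so fail to reject H₀.
The data do not give significant evidence of a linear association between soil temperature and CO₂ flux.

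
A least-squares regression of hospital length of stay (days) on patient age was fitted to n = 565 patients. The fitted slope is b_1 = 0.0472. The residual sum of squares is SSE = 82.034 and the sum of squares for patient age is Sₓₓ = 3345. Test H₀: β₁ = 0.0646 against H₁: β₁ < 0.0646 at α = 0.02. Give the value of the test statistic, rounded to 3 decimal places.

MSE = SSE/(n − 2) = 82.034/563 = 0.145709.
SE(b_1) = √(MSE/Sₓₓ) = √(0.145709/3345) = 0.00660001.
t = (0.0472 − 0.0646) / 0.00660001 = -2.636.
df = n − 2 = 563.
One-sided p ≈ 0.0043, which is < 0.02, so reject H₀.
There is evidence that the true slope on patient age is below 0.0646 days per unit.

t = -2.636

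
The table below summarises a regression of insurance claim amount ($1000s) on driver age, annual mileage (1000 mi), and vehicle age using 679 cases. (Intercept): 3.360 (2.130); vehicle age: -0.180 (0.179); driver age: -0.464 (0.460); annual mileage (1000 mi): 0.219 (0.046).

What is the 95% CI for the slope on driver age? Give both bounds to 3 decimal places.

(-1.367, 0.439)

Read off: b = -0.464, SE = 0.460 for driver age.
df = n − k − 1 = 679 − 3 − 1 = 675.
t* = t_{0.025, 675} = 1.963485.
Margin = t* × SE = 1.963485 × 0.460 = 0.90320.
CI: -0.464 ± 0.90320 → (-1.367, 0.439).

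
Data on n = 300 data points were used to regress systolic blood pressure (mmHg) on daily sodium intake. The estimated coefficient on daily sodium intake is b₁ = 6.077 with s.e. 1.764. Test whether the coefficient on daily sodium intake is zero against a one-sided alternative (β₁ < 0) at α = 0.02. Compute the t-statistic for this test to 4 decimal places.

H₀: β₁ = 0 vs H₁: β₁ < 0.
t = (b₁ − β₁⁰)/SE = 6.077 / 1.764 = 3.4450.
df = n − 2 = 300 − 2 = 298.
One-sided p ≈ 0.9997, which is ≥ 0.02, so fail to reject H₀.
The data do not give significant evidence that the true slope on daily sodium intake is negative.

t = 3.4450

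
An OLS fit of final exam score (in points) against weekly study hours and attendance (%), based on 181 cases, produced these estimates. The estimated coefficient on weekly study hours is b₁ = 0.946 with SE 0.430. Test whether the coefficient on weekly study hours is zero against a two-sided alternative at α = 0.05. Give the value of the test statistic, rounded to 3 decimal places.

H₀: β₁ = 0 vs H₁: β₁ ≠ 0.
t = (b₁ − β₁⁰)/SE = 0.946 / 0.430 = 2.200.
df = n − k − 1 = 181 − 2 − 1 = 178.
Two-sided p ≈ 0.0291, which is < 0.05, so reject H₀.
There is evidence that weekly study hours is associated with final exam score, holding the other predictors fixed.

t = 2.200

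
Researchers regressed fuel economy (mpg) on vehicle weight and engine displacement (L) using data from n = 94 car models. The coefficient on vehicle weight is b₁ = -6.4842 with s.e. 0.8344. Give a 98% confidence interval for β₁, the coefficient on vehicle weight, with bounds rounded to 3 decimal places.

df = n − k − 1 = 94 − 2 − 1 = 91.
t* = t_{0.01, 91} = 2.368026.
Margin = t* × SE = 2.368026 × 0.8344 = 1.97588.
CI: -6.4842 ± 1.97588 → (-8.460, -4.508).
With 98% confidence, each one-unit increase in vehicle weight is associated with a change of between -8.460 and -4.508 mpg in fuel economy, holding the other predictors fixed.

(-8.460, -4.508)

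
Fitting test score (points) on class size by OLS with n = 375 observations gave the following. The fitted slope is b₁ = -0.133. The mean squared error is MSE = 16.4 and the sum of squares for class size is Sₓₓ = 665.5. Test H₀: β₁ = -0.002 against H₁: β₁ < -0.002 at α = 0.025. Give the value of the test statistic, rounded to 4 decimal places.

SE(b₁) = √(MSE/Sₓₓ) = √(16.4/665.5) = 0.156981.
t = (-0.133 − (-0.002)) / 0.156981 = -0.8345.
df = n − 2 = 373.
One-sided p ≈ 0.2023, which is ≥ 0.025, so fail to reject H₀.
The data do not give significant evidence that the true slope on class size is below -0.002 points per unit.

t = -0.8345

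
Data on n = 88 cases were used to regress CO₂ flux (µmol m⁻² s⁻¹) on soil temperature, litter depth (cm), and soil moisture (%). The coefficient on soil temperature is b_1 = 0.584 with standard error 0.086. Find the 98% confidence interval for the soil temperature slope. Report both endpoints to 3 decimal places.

df = n − k − 1 = 88 − 3 − 1 = 84.
t* = t_{0.01, 84} = 2.371564.
Margin = t* × SE = 2.371564 × 0.086 = 0.20395.
CI: 0.584 ± 0.20395 → (0.380, 0.788).
With 98% confidence, each one-unit increase in soil temperature is associated with a change of between 0.380 and 0.788 µmol m⁻² s⁻¹ in CO₂ flux, holding the other predictors fixed.

(0.380, 0.788)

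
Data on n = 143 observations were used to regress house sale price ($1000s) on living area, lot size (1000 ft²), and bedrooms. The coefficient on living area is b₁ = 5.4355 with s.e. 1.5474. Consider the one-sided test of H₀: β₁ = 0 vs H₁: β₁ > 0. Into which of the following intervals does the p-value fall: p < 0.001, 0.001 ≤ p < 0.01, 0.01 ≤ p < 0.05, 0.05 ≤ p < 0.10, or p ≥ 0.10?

p < 0.001

t = 5.4355 / 1.5474 = 3.513.
df = n − k − 1 = 143 − 3 − 1 = 139.
One-sided p = P(T_{139} > t) ≈ 0.0003.
So p < 0.001.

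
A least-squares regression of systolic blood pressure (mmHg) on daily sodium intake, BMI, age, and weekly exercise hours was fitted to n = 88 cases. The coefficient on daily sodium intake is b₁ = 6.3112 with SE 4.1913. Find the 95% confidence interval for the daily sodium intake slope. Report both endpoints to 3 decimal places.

(-2.025, 14.648)

df = n − k − 1 = 88 − 4 − 1 = 83.
t* = t_{0.025, 83} = 1.98896.
Margin = t* × SE = 1.98896 × 4.1913 = 8.33633.
CI: 6.3112 ± 8.33633 → (-2.025, 14.648).
With 95% confidence, each one-unit increase in daily sodium intake is associated with a change of between -2.025 and 14.648 mmHg in systolic blood pressure, holding the other predictors fixed.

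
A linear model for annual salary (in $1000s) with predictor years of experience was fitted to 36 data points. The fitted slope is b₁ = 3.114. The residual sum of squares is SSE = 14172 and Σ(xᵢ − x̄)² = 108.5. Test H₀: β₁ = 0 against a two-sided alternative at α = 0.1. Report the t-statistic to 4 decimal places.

MSE = SSE/(n − 2) = 14172/34 = 416.824.
SE(b₁) = √(MSE/Sₓₓ) = √(416.824/108.5) = 1.96002.
t = 3.114 / 1.96002 = 1.5888.
df = n − 2 = 34.
Two-sided p ≈ 0.1214, which is ≥ 0.1, so fail to reject H₀.
The data do not give significant evidence of an association between years of experience and annual salary.

t = 1.5888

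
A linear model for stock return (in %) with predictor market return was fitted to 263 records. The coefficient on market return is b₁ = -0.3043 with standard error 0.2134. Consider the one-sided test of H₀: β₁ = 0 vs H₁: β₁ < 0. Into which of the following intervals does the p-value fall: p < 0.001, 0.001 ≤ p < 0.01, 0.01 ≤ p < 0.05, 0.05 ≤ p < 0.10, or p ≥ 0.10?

t = -0.3043 / 0.2134 = -1.426.
df = n − 2 = 263 − 2 = 261.
One-sided p = P(T_{261} < t) ≈ 0.0775.
So 0.05 ≤ p < 0.10.

0.05 ≤ p < 0.10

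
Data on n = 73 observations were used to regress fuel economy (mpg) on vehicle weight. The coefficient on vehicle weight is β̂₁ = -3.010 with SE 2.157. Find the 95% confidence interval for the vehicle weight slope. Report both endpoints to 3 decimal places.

df = n − 2 = 73 − 2 = 71.
t* = t_{0.025, 71} = 1.993943.
Margin = t* × SE = 1.993943 × 2.157 = 4.30094.
CI: -3.010 ± 4.30094 → (-7.311, 1.291).
With 95% confidence, each one-unit increase in vehicle weight is associated with a change of between -7.311 and 1.291 mpg in fuel economy.

(-7.311, 1.291)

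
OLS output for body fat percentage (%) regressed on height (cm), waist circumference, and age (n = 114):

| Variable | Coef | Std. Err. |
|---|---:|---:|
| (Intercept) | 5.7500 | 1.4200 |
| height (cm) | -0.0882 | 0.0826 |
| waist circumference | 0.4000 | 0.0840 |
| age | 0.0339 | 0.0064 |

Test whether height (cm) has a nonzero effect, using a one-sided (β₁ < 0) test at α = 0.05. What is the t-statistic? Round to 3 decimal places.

t = -1.068

Read off: b = -0.0882, SE = 0.0826 for height (cm).
H₀: β₁ = 0 vs H₁: β₁ < 0.
t = -0.0882 / 0.0826 = -1.068.
df = n − k − 1 = 114 − 3 − 1 = 110.
One-sided p ≈ 0.1440, which is ≥ 0.05, so fail to reject H₀.
The data do not give significant evidence that the true slope on height (cm) is negative, holding the other predictors fixed.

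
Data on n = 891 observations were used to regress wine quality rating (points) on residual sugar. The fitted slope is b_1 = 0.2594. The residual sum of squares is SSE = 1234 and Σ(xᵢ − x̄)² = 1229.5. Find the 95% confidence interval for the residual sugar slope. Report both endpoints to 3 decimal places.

MSE = SSE/(n − 2) = 1234/889 = 1.38808.
SE(b_1) = √(MSE/Sₓₓ) = √(1.38808/1229.5) = 0.0336002.
df = n − 2 = 889.
t* = t_{0.025, 889} = 1.962636.
Margin = t* × SE = 1.962636 × 0.0336002 = 0.06595.
CI: 0.2594 ± 0.06595 → (0.193, 0.325).
With 95% confidence, each one-unit increase in residual sugar is associated with a change of between 0.193 and 0.325 points in wine quality rating.

(0.193, 0.325)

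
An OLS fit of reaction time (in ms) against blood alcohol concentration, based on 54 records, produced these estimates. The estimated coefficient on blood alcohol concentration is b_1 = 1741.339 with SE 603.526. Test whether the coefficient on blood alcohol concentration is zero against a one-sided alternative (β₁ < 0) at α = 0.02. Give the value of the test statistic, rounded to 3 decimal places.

H₀: β₁ = 0 vs H₁: β₁ < 0.
t = (b_1 − β₁⁰)/SE = 1741.339 / 603.526 = 2.885.
df = n − 2 = 54 − 2 = 52.
One-sided p ≈ 0.9972, which is ≥ 0.02, so fail to reject H₀.
The data do not give significant evidence that the true slope on blood alcohol concentration is negative.

t = 2.885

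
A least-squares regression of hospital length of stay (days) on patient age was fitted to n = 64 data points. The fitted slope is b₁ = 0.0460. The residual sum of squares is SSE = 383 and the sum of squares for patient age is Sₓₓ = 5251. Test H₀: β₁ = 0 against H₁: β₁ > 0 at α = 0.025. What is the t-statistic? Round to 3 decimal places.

MSE = SSE/(n − 2) = 383/62 = 6.17742.
SE(b₁) = √(MSE/Sₓₓ) = √(6.17742/5251) = 0.0342991.
t = 0.0460 / 0.0342991 = 1.341.
df = n − 2 = 62.
One-sided p ≈ 0.0924, which is ≥ 0.025, so fail to reject H₀.
The data do not give significant evidence that the true slope on patient age is positive.

t = 1.341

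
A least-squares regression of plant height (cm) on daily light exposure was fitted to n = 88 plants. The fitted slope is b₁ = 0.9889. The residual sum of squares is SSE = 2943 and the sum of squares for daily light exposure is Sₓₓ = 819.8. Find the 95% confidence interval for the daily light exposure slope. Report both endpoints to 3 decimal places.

(0.583, 1.395)

MSE = SSE/(n − 2) = 2943/86 = 34.2209.
SE(b₁) = √(MSE/Sₓₓ) = √(34.2209/819.8) = 0.204311.
df = n − 2 = 86.
t* = t_{0.025, 86} = 1.987934.
Margin = t* × SE = 1.987934 × 0.204311 = 0.40616.
CI: 0.9889 ± 0.40616 → (0.583, 1.395).
With 95% confidence, each one-unit increase in daily light exposure is associated with a change of between 0.583 and 1.395 cm in plant height.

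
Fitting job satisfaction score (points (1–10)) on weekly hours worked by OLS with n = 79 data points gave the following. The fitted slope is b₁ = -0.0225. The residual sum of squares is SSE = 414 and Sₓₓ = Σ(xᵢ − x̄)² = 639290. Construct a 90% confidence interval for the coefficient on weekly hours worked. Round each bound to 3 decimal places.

(-0.027, -0.018)

MSE = SSE/(n − 2) = 414/77 = 5.37662.
SE(b₁) = √(MSE/Sₓₓ) = √(5.37662/639290) = 0.00290005.
df = n − 2 = 77.
t* = t_{0.05, 77} = 1.664885.
Margin = t* × SE = 1.664885 × 0.00290005 = 0.00483.
CI: -0.0225 ± 0.00483 → (-0.027, -0.018).
With 90% confidence, each one-unit increase in weekly hours worked is associated with a change of between -0.027 and -0.018 points (1–10) in job satisfaction score.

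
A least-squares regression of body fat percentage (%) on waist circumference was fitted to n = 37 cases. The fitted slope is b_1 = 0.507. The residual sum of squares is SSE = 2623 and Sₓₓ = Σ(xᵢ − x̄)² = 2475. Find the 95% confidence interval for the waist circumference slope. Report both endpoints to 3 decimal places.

MSE = SSE/(n − 2) = 2623/35 = 74.9429.
SE(b_1) = √(MSE/Sₓₓ) = √(74.9429/2475) = 0.174011.
df = n − 2 = 35.
t* = t_{0.025, 35} = 2.030108.
Margin = t* × SE = 2.030108 × 0.174011 = 0.35326.
CI: 0.507 ± 0.35326 → (0.154, 0.860).
With 95% confidence, each one-unit increase in waist circumference is associated with a change of between 0.154 and 0.860 % in body fat percentage.

(0.154, 0.860)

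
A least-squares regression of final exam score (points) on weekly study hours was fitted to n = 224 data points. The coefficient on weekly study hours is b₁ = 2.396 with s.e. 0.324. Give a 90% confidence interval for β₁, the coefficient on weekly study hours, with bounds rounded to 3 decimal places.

(1.861, 2.931)

df = n − 2 = 224 − 2 = 222.
t* = t_{0.05, 222} = 1.651746.
Margin = t* × SE = 1.651746 × 0.324 = 0.53517.
CI: 2.396 ± 0.53517 → (1.861, 2.931).
With 90% confidence, each one-unit increase in weekly study hours is associated with a change of between 1.861 and 2.931 points in final exam score.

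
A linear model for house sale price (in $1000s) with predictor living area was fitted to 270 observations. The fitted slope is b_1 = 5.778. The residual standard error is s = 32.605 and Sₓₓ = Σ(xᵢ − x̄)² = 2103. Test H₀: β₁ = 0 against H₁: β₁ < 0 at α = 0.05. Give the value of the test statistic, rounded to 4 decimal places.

SE(b_1) = s/√Sₓₓ = 32.605/√2103 = 0.710992.
t = 5.778 / 0.710992 = 8.1267.
df = n − 2 = 268.
One-sided p ≈ 1.0000, which is ≥ 0.05, so fail to reject H₀.
The data do not give significant evidence that the true slope on living area is negative.

t = 8.1267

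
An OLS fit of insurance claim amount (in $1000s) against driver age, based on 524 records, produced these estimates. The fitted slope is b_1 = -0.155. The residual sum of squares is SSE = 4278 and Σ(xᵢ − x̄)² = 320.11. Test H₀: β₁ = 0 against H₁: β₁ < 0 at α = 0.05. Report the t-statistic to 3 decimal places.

MSE = SSE/(n − 2) = 4278/522 = 8.1954.
SE(b_1) = √(MSE/Sₓₓ) = √(8.1954/320.11) = 0.160006.
t = -0.155 / 0.160006 = -0.969.
df = n − 2 = 522.
One-sided p ≈ 0.1666, which is ≥ 0.05, so fail to reject H₀.
The data do not give significant evidence that the true slope on driver age is negative.

t = -0.969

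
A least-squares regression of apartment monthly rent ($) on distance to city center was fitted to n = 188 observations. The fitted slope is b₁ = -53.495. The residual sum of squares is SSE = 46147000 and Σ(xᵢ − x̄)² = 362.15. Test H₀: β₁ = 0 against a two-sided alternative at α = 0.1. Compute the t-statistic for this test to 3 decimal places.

t = -2.044

MSE = SSE/(n − 2) = 46147000/186 = 248102.
SE(b₁) = √(MSE/Sₓₓ) = √(248102/362.15) = 26.1741.
t = -53.495 / 26.1741 = -2.044.
df = n − 2 = 186.
Two-sided p ≈ 0.0424, which is < 0.1, so reject H₀.
There is evidence that distance to city center is associated with apartment monthly rent.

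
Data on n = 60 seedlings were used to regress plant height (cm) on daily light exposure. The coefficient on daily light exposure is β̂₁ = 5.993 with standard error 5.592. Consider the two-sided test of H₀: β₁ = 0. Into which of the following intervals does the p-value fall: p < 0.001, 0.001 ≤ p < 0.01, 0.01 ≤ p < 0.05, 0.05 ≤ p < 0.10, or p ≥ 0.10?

t = 5.993 / 5.592 = 1.072.
df = n − 2 = 60 − 2 = 58.
Two-sided p = 2·P(T_{58} > |t|) ≈ 0.2883.
So p ≥ 0.10.

p ≥ 0.10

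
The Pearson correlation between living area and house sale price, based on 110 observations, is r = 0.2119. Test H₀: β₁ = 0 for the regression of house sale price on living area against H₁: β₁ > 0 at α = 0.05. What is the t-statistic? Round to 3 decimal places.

t = 2.253

t = r·√(n − 2)/√(1 − r²) = 0.2119·√108/√0.955098 = 2.253.
df = n − 2 = 108.
One-sided p ≈ 0.0131, which is < 0.05, so reject H₀.
There is evidence of a linear association between living area and house sale price.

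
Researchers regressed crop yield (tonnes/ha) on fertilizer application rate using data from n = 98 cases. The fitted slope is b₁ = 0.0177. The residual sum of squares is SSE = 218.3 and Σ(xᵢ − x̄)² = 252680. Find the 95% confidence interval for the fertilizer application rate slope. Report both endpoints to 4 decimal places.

(0.0117, 0.0237)

MSE = SSE/(n − 2) = 218.3/96 = 2.27396.
SE(b₁) = √(MSE/Sₓₓ) = √(2.27396/252680) = 0.00299989.
df = n − 2 = 96.
t* = t_{0.025, 96} = 1.984984.
Margin = t* × SE = 1.984984 × 0.00299989 = 0.005955.
CI: 0.0177 ± 0.005955 → (0.0117, 0.0237).
With 95% confidence, each one-unit increase in fertilizer application rate is associated with a change of between 0.0117 and 0.0237 tonnes/ha in crop yield.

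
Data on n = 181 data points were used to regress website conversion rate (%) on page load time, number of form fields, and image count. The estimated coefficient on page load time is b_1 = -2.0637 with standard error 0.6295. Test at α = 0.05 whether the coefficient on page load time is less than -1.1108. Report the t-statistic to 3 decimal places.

t = -1.514

H₀: β₁ = -1.1108 vs H₁: β₁ < -1.1108.
t = (b_1 − β₁⁰)/SE = (-2.0637 − (-1.1108)) / 0.6295 = -1.514.
df = n − k − 1 = 181 − 3 − 1 = 177.
One-sided p ≈ 0.0659, which is ≥ 0.05, so fail to reject H₀.
The data do not give significant evidence that the true slope on page load time is below -1.1108 % per unit, holding the other predictors fixed.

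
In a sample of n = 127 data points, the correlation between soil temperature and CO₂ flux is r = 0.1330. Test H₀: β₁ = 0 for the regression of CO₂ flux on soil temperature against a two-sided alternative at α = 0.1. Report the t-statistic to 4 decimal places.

t = 1.5003

t = r·√(n − 2)/√(1 − r²) = 0.1330·√125/√0.982311 = 1.5003.
df = n − 2 = 125.
Two-sided p ≈ 0.1361, which is ≥ 0.1, so fail to reject H₀.
The data do not give significant evidence of a linear association between soil temperature and CO₂ flux.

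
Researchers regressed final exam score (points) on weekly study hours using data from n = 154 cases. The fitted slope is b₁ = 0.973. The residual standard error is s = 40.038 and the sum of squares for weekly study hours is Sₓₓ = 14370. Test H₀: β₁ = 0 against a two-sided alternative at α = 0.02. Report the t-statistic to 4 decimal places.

t = 2.9132

SE(b₁) = s/√Sₓₓ = 40.038/√14370 = 0.333998.
t = 0.973 / 0.333998 = 2.9132.
df = n − 2 = 152.
Two-sided p ≈ 0.0041, which is < 0.02, so reject H₀.
There is evidence that weekly study hours is associated with final exam score.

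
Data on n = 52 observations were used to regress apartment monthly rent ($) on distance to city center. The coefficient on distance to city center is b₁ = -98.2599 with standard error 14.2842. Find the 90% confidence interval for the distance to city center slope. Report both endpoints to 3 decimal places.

(-122.199, -74.321)

df = n − 2 = 52 − 2 = 50.
t* = t_{0.05, 50} = 1.675905.
Margin = t* × SE = 1.675905 × 14.2842 = 23.93896.
CI: -98.2599 ± 23.93896 → (-122.199, -74.321).
With 90% confidence, each one-unit increase in distance to city center is associated with a change of between -122.199 and -74.321 $ in apartment monthly rent.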